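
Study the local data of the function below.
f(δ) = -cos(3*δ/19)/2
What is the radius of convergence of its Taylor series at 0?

The factor cos(3*δ/19) is entire and contributes no finite singular point.
The polynomial part has no poles.
No finite singular points: the Taylor series at 0 converges everywhere.

The radius of convergence is infinite.


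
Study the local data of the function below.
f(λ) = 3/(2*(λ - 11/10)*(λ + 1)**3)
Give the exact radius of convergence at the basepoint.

Denominator factor (λ - 11/10): pole of order 1 at 11/10, modulus 11/10.
Denominator factor (λ + 1)^3: pole of order 3 at -1, modulus 1.
The radius of convergence is the smallest modulus among the singular points: 1.

The radius of convergence is 1.


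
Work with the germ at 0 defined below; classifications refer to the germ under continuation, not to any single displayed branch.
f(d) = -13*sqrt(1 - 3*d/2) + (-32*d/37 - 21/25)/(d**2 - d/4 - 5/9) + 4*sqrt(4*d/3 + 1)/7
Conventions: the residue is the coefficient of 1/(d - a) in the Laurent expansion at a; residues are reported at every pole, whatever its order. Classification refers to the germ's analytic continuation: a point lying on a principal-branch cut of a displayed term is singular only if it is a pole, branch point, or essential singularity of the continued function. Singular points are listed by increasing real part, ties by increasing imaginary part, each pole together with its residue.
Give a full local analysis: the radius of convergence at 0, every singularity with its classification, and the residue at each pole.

Denominator factor (d**2 - d/4 - 5/9): discriminant 329/144, real irrational roots 1/8 + (1/24)*sqrt(329) and 1/8 - (1/24)*sqrt(329); poles of order 1, moduli 1/8 + (1/24)*sqrt(329) and -1/8 + (1/24)*sqrt(329).
Branch term (4/7)*sqrt(1 - d/(-3/4)): its argument vanishes at d = -3/4, a square-root branch point, modulus 3/4.
Branch term (-13)*sqrt(1 - d/(2/3)): its argument vanishes at d = 2/3, a square-root branch point, modulus 2/3.
The radius of convergence is the smallest modulus among the singular points: -1/8 + (1/24)*sqrt(329).
The branch terms are analytic at 1/8 - (1/24)*sqrt(329) and contribute nothing to the residue; only the rational part matters.
The factor d**2 - d/4 - 5/9 splits as (d - a)(d - a') with a = 1/8 - (1/24)*sqrt(329), a' = 1/8 + (1/24)*sqrt(329). At the order-1 pole a set g(d) = (d - a)*(rational part) = [-32*d/37 - 21/25] / (d - a').
Simple pole: residue = g(a) at a = 1/8 - (1/24)*sqrt(329), which is -16/37 + (10524/304325)*sqrt(329).
The branch terms are analytic at 1/8 + (1/24)*sqrt(329) and contribute nothing to the residue; only the rational part matters.
The factor d**2 - d/4 - 5/9 splits as (d - a)(d - a') with a = 1/8 + (1/24)*sqrt(329), a' = 1/8 - (1/24)*sqrt(329). At the order-1 pole a set g(d) = (d - a)*(rational part) = [-32*d/37 - 21/25] / (d - a').
Simple pole: residue = g(a) at a = 1/8 + (1/24)*sqrt(329), which is -16/37 - (10524/304325)*sqrt(329).
List the singular points by increasing real part (a conjugate pair: the negative imaginary part first).

Radius of convergence at 0: -1/8 + (1/24)*sqrt(329).
At -3/4: an algebraic (square-root) branch point.
At 1/8 - (1/24)*sqrt(329): a pole of order 1; residue -16/37 + (10524/304325)*sqrt(329).
At 2/3: an algebraic (square-root) branch point.
At 1/8 + (1/24)*sqrt(329): a pole of order 1; residue -16/37 - (10524/304325)*sqrt(329).


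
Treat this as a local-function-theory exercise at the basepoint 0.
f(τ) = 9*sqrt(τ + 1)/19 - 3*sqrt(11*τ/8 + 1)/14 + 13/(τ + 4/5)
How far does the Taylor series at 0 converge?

Denominator factor (τ + 4/5): pole of order 1 at -4/5, modulus 4/5.
Branch term (-3/14)*sqrt(1 - τ/(-8/11)): its argument vanishes at τ = -8/11, a square-root branch point, modulus 8/11.
Branch term (9/19)*sqrt(1 - τ/(-1)): its argument vanishes at τ = -1, a square-root branch point, modulus 1.
The radius of convergence is the smallest modulus among the singular points: 8/11.

The radius of convergence is 8/11.


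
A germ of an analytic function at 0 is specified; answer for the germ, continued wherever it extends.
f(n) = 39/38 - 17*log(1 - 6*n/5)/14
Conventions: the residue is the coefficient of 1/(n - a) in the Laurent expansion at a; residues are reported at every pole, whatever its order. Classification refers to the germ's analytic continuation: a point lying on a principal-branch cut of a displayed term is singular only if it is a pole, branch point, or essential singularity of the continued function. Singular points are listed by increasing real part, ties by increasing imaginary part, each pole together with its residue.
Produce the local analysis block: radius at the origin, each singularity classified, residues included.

Branch term (-17/14)*log(1 - n/(5/6)): its argument vanishes at n = 5/6, a logarithmic branch point, modulus 5/6.
The radius of convergence is the smallest modulus among the singular points: 5/6.

Radius of convergence at 0: 5/6.
At 5/6: a logarithmic branch point.


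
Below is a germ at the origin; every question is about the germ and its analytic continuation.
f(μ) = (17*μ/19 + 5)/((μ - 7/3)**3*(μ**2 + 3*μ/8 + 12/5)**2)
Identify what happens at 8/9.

Denominator factors: μ - 7/3 = -13/9 at μ = 8/9; μ**2 + 3*μ/8 + 12/5 = 1427/405 at μ = 8/9 — none vanishes.
So the germ continues analytically to 8/9.

The point is a regular point.


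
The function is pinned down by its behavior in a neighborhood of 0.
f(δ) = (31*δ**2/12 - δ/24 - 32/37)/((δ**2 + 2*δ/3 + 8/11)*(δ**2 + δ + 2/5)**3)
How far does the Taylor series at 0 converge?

Denominator factor (δ**2 + 2*δ/3 + 8/11): discriminant -244/99, complex-conjugate roots (-1/3) + ((1/33)*sqrt(671))*i and (-1/3) - ((1/33)*sqrt(671))*i; poles of order 1, moduli (2/11)*sqrt(22) and (2/11)*sqrt(22).
Denominator factor (δ**2 + δ + 2/5)^3: discriminant -3/5, complex-conjugate roots (-1/2) + ((1/10)*sqrt(15))*i and (-1/2) - ((1/10)*sqrt(15))*i; poles of order 3, moduli (1/5)*sqrt(10) and (1/5)*sqrt(10).
The radius of convergence is the smallest modulus among the singular points: (1/5)*sqrt(10).

The radius of convergence is (1/5)*sqrt(10).


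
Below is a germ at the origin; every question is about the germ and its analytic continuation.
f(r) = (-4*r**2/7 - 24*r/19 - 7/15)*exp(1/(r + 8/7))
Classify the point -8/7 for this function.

The exponent 1/(r - (-8/7)) has a pole at -8/7, so exp(1/(r - (-8/7))) takes every nonzero value near it: an essential singularity (not a pole of any order).

The point is an essential singularity.


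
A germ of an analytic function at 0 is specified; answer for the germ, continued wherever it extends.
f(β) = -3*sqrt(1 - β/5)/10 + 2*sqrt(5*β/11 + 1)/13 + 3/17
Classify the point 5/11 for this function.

There is no denominator, hence no pole anywhere.
Branch term sqrt(1 - β/(-11/5)): argument at 5/11 is 146/121, nonzero, so 5/11 is not its branch point (a point on a principal cut is still regular for the continued germ).
Branch term sqrt(1 - β/(5)): argument at 5/11 is 10/11, nonzero, so 5/11 is not its branch point (a point on a principal cut is still regular for the continued germ).
So the germ continues analytically to 5/11.

The point is a regular point.


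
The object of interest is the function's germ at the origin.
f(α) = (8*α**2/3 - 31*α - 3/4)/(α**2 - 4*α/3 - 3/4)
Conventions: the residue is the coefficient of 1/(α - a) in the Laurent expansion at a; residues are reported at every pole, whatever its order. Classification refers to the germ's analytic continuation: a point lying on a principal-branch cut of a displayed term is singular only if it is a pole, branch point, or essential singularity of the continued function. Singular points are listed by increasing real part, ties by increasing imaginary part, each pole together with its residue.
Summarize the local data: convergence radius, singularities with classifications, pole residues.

Denominator factor (α**2 - 4*α/3 - 3/4): discriminant 43/9, real irrational roots 2/3 + (1/6)*sqrt(43) and 2/3 - (1/6)*sqrt(43); poles of order 1, moduli 2/3 + (1/6)*sqrt(43) and -2/3 + (1/6)*sqrt(43).
The radius of convergence is the smallest modulus among the singular points: -2/3 + (1/6)*sqrt(43).
The factor α**2 - 4*α/3 - 3/4 splits as (α - a)(α - a') with a = 2/3 - (1/6)*sqrt(43), a' = 2/3 + (1/6)*sqrt(43). At the order-1 pole a set g(α) = (α - a)*f(α) = [8*α**2/3 - 31*α - 3/4] / (α - a').
Simple pole: residue = g(a) at a = 2/3 - (1/6)*sqrt(43), which is -247/18 + (1841/1548)*sqrt(43).
The factor α**2 - 4*α/3 - 3/4 splits as (α - a)(α - a') with a = 2/3 + (1/6)*sqrt(43), a' = 2/3 - (1/6)*sqrt(43). At the order-1 pole a set g(α) = (α - a)*f(α) = [8*α**2/3 - 31*α - 3/4] / (α - a').
Simple pole: residue = g(a) at a = 2/3 + (1/6)*sqrt(43), which is -247/18 - (1841/1548)*sqrt(43).
List the singular points by increasing real part (a conjugate pair: the negative imaginary part first).

Radius of convergence at 0: -2/3 + (1/6)*sqrt(43).
At 2/3 - (1/6)*sqrt(43): a pole of order 1; residue -247/18 + (1841/1548)*sqrt(43).
At 2/3 + (1/6)*sqrt(43): a pole of order 1; residue -247/18 - (1841/1548)*sqrt(43).


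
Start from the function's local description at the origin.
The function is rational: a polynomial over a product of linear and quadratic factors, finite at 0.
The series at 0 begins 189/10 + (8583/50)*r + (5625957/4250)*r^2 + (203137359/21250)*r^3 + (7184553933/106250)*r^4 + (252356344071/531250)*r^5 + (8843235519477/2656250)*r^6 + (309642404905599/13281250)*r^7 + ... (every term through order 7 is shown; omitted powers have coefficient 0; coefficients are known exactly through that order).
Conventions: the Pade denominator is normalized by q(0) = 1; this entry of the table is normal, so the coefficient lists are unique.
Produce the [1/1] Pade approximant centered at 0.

The Pade approximant has numerator coefficients [189/10, 6301608/243185]; denominator coefficients [1, -1875319/243185].

Taylor coefficients needed (read off): a_0 = 189/10, a_1 = 8583/50, a_2 = 5625957/4250.
Write the denominator as Q(r) = 1 + q1*r. Requiring Q*f - P = O(r^3) with deg P <= 1 kills the coefficients of r^2..r^2 in Q*f:
  r^2: a_2 + q1*a_1 = 0, i.e. 5625957/4250 + (8583/50)*q1 = 0.
Solving this linear system: q1 = -1875319/243185.
The numerator is Q*f truncated at degree 1: P0 = a_0 = 189/10; P1 = a_1 + q1*a_0 = 6301608/243185.


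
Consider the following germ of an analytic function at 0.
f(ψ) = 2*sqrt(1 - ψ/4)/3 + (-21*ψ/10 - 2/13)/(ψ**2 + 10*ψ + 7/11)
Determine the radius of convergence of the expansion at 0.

Denominator factor (ψ**2 + 10*ψ + 7/11): discriminant 1072/11, real irrational roots -5 + (2/11)*sqrt(737) and -5 - (2/11)*sqrt(737); poles of order 1, moduli 5 - (2/11)*sqrt(737) and 5 + (2/11)*sqrt(737).
Branch term (2/3)*sqrt(1 - ψ/(4)): its argument vanishes at ψ = 4, a square-root branch point, modulus 4.
The radius of convergence is the smallest modulus among the singular points: 5 - (2/11)*sqrt(737).

The radius of convergence is 5 - (2/11)*sqrt(737).


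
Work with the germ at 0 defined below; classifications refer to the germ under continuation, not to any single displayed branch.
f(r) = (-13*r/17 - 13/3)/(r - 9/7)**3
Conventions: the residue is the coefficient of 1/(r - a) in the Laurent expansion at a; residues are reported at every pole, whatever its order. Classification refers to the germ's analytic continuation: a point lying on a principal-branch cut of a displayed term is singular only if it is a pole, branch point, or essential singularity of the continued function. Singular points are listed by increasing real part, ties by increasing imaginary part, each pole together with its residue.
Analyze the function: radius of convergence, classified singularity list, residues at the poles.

Denominator factor (r - 9/7)^3: pole of order 3 at 9/7, modulus 9/7.
The radius of convergence is the smallest modulus among the singular points: 9/7.
At the order-3 pole 9/7 set g(r) = (r - (9/7))^3*f(r) = -13*r/17 - 13/3.
Order-3 pole: residue = g''(a)/2; g''(9/7) = 0, so the residue is 0.

Radius of convergence at 0: 9/7.
At 9/7: a pole of order 3; residue 0.


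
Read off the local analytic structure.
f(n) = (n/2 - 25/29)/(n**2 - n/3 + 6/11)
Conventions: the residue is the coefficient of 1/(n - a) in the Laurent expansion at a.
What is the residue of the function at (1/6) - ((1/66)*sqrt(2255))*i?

The residue is (1/4) - ((271/23780)*sqrt(2255))*i.

The factor n**2 - n/3 + 6/11 splits as (n - a)(n - a') with a = (1/6) - ((1/66)*sqrt(2255))*i, a' = (1/6) + ((1/66)*sqrt(2255))*i. At the order-1 pole a set g(n) = (n - a)*f(n) = [n/2 - 25/29] / (n - a').
Simple pole: residue = g(a) at a = (1/6) - ((1/66)*sqrt(2255))*i, which is (1/4) - ((271/23780)*sqrt(2255))*i.


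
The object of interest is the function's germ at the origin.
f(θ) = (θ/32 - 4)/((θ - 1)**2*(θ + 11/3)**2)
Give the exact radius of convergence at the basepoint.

Denominator factor (θ + 11/3)^2: pole of order 2 at -11/3, modulus 11/3.
Denominator factor (θ - 1)^2: pole of order 2 at 1, modulus 1.
The radius of convergence is the smallest modulus among the singular points: 1.

The radius of convergence is 1.


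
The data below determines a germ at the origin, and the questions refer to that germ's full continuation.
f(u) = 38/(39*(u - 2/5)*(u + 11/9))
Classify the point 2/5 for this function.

The point is a pole of order 1.

The denominator factor u - 2/5 vanishes at 2/5 and appears to the power 1; the numerator there equals 38/39, nonzero, and no other factor vanishes.
Hence a pole whose order is the multiplicity, 1.


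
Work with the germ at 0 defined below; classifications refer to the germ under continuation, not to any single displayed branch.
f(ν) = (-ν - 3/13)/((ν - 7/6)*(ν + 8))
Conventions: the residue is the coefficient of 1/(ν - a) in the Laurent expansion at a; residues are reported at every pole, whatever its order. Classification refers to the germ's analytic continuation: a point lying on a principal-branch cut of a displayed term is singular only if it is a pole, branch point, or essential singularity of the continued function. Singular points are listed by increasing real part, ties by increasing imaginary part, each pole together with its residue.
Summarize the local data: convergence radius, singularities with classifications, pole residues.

Radius of convergence at 0: 7/6.
At -8: a pole of order 1; residue -606/715.
At 7/6: a pole of order 1; residue -109/715.

Denominator factor (ν - 7/6): pole of order 1 at 7/6, modulus 7/6.
Denominator factor (ν + 8): pole of order 1 at -8, modulus 8.
The radius of convergence is the smallest modulus among the singular points: 7/6.
At the order-1 pole -8 set g(ν) = (ν - (-8))*f(ν) = (-ν - 3/13)/(ν - 7/6).
Simple pole: residue = g(a) at a = -8, which is -606/715.
At the order-1 pole 7/6 set g(ν) = (ν - (7/6))*f(ν) = (-ν - 3/13)/(ν + 8).
Simple pole: residue = g(a) at a = 7/6, which is -109/715.
List the singular points by increasing real part (a conjugate pair: the negative imaginary part first).


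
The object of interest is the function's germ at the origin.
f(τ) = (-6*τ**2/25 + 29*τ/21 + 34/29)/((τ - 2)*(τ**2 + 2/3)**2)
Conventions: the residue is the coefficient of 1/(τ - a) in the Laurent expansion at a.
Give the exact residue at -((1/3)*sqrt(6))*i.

The factor τ**2 + 2/3 splits as (τ - a)(τ - a') with a = -((1/3)*sqrt(6))*i, a' = ((1/3)*sqrt(6))*i. At the order-2 pole a set g(τ) = (τ - a)^2*f(τ) = [(-6*τ**2/25 + 29*τ/21 + 34/29)/(τ - 2)] / (τ - a')^2.
Order-2 pole: residue = g'(a); g'(-((1/3)*sqrt(6))*i) = (-33963/497350) - ((110107/795760)*sqrt(6))*i, so the residue is (-33963/497350) - ((110107/795760)*sqrt(6))*i.

The residue is (-33963/497350) - ((110107/795760)*sqrt(6))*i.


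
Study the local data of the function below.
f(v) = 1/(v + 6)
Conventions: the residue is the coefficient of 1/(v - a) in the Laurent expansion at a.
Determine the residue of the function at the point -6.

The residue is 1.

At the order-1 pole -6 set g(v) = (v - (-6))*f(v) = 1.
Simple pole: residue = g(a) at a = -6, which is 1.


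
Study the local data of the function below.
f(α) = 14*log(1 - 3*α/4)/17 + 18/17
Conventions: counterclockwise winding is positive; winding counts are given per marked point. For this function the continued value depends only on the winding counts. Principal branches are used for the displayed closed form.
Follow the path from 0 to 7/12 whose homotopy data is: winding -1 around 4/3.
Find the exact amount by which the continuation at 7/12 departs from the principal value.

Continued minus principal equals -(28/17)*pi*i.

The rational part is single-valued and drops out of the difference; each branch term changes only by its own monodromy.
(14/17)*log(1 - α/(4/3)): each positive loop around 4/3 adds 2*pi*i to the log, so winding -1 contributes (14/17)*(-1)*2*pi*i = -(28/17)*pi*i.
Summing the contributions at α = 7/12 gives -(28/17)*pi*i.


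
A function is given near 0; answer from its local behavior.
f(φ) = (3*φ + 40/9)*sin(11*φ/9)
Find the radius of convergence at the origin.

The factor sin(11*φ/9) is entire and contributes no finite singular point.
The polynomial part has no poles.
No finite singular points: the Taylor series at 0 converges everywhere.

The radius of convergence is infinite.


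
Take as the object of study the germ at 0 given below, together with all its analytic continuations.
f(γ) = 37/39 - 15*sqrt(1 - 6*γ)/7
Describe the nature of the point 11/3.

There is no denominator, hence no pole anywhere.
Branch term sqrt(1 - γ/(1/6)): argument at 11/3 is -21, nonzero, so 11/3 is not its branch point (a point on a principal cut is still regular for the continued germ).
So the germ continues analytically to 11/3.

The point is a regular point.


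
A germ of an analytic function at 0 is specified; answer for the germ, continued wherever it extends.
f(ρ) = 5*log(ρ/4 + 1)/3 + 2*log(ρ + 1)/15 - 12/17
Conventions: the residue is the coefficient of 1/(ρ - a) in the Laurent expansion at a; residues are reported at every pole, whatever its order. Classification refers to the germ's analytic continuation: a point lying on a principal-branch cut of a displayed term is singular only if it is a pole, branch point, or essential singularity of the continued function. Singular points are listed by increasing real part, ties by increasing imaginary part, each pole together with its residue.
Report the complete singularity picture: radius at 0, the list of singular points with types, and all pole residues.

Radius of convergence at 0: 1.
At -4: a logarithmic branch point.
At -1: a logarithmic branch point.

Branch term (2/15)*log(1 - ρ/(-1)): its argument vanishes at ρ = -1, a logarithmic branch point, modulus 1.
Branch term (5/3)*log(1 - ρ/(-4)): its argument vanishes at ρ = -4, a logarithmic branch point, modulus 4.
The radius of convergence is the smallest modulus among the singular points: 1.
List the singular points by increasing real part (a conjugate pair: the negative imaginary part first).


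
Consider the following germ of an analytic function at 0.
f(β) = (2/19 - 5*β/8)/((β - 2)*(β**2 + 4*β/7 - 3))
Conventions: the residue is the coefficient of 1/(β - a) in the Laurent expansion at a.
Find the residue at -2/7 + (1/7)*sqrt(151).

The factor β**2 + 4*β/7 - 3 splits as (β - a)(β - a') with a = -2/7 + (1/7)*sqrt(151), a' = -2/7 - (1/7)*sqrt(151). At the order-1 pole a set g(β) = (β - a)*f(β) = [(2/19 - 5*β/8)/(β - 2)] / (β - a').
Simple pole: residue = g(a) at a = -2/7 + (1/7)*sqrt(151), which is 203/760 + (21/1520)*sqrt(151).

The residue is 203/760 + (21/1520)*sqrt(151).


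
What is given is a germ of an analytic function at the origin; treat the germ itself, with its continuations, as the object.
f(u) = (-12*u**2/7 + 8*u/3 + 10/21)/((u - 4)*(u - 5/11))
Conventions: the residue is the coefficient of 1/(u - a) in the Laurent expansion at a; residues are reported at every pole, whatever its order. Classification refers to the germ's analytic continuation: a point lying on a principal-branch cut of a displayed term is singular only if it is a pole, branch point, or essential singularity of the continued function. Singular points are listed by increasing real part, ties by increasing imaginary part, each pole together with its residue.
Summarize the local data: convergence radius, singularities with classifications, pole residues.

Radius of convergence at 0: 5/11.
At 5/11: a pole of order 1; residue -1130/3003.
At 4: a pole of order 1; residue -418/91.

Denominator factor (u - 4): pole of order 1 at 4, modulus 4.
Denominator factor (u - 5/11): pole of order 1 at 5/11, modulus 5/11.
The radius of convergence is the smallest modulus among the singular points: 5/11.
At the order-1 pole 5/11 set g(u) = (u - (5/11))*f(u) = (-12*u**2/7 + 8*u/3 + 10/21)/(u - 4).
Simple pole: residue = g(a) at a = 5/11, which is -1130/3003.
At the order-1 pole 4 set g(u) = (u - (4))*f(u) = (-12*u**2/7 + 8*u/3 + 10/21)/(u - 5/11).
Simple pole: residue = g(a) at a = 4, which is -418/91.
List the singular points by increasing real part (a conjugate pair: the negative imaginary part first).


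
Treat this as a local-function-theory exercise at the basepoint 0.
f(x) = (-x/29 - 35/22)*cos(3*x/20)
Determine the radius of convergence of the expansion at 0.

The factor cos(3*x/20) is entire and contributes no finite singular point.
The polynomial part has no poles.
No finite singular points: the Taylor series at 0 converges everywhere.

The radius of convergence is infinite.


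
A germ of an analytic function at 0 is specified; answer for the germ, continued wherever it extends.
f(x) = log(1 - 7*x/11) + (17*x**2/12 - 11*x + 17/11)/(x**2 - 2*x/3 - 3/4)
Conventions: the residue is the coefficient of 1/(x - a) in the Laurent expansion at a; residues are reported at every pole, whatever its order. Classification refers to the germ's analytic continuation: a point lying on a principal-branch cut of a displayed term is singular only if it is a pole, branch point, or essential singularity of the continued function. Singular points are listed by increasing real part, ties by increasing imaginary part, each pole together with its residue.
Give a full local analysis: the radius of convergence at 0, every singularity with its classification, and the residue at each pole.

Denominator factor (x**2 - 2*x/3 - 3/4): discriminant 31/9, real irrational roots 1/3 + (1/6)*sqrt(31) and 1/3 - (1/6)*sqrt(31); poles of order 1, moduli 1/3 + (1/6)*sqrt(31) and -1/3 + (1/6)*sqrt(31).
Branch term (1)*log(1 - x/(11/7)): its argument vanishes at x = 11/7, a logarithmic branch point, modulus 11/7.
The radius of convergence is the smallest modulus among the singular points: -1/3 + (1/6)*sqrt(31).
The branch term is analytic at 1/3 - (1/6)*sqrt(31) and contributes nothing to the residue; only the rational part matters.
The factor x**2 - 2*x/3 - 3/4 splits as (x - a)(x - a') with a = 1/3 - (1/6)*sqrt(31), a' = 1/3 + (1/6)*sqrt(31). At the order-1 pole a set g(x) = (x - a)*(rational part) = [17*x**2/12 - 11*x + 17/11] / (x - a').
Simple pole: residue = g(a) at a = 1/3 - (1/6)*sqrt(31), which is -181/36 + (3535/49104)*sqrt(31).
The branch term is analytic at 1/3 + (1/6)*sqrt(31) and contributes nothing to the residue; only the rational part matters.
The factor x**2 - 2*x/3 - 3/4 splits as (x - a)(x - a') with a = 1/3 + (1/6)*sqrt(31), a' = 1/3 - (1/6)*sqrt(31). At the order-1 pole a set g(x) = (x - a)*(rational part) = [17*x**2/12 - 11*x + 17/11] / (x - a').
Simple pole: residue = g(a) at a = 1/3 + (1/6)*sqrt(31), which is -181/36 - (3535/49104)*sqrt(31).
List the singular points by increasing real part (a conjugate pair: the negative imaginary part first).

Radius of convergence at 0: -1/3 + (1/6)*sqrt(31).
At 1/3 - (1/6)*sqrt(31): a pole of order 1; residue -181/36 + (3535/49104)*sqrt(31).
At 1/3 + (1/6)*sqrt(31): a pole of order 1; residue -181/36 - (3535/49104)*sqrt(31).
At 11/7: a logarithmic branch point.


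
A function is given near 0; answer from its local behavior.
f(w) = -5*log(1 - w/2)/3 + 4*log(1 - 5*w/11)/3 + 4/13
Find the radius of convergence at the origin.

The radius of convergence is 2.

Branch term (-5/3)*log(1 - w/(2)): its argument vanishes at w = 2, a logarithmic branch point, modulus 2.
Branch term (4/3)*log(1 - w/(11/5)): its argument vanishes at w = 11/5, a logarithmic branch point, modulus 11/5.
The radius of convergence is the smallest modulus among the singular points: 2.


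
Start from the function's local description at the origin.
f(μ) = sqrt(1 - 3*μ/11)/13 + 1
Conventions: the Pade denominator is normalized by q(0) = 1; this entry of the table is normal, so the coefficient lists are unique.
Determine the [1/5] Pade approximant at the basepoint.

Taylor coefficients needed (expand at 0): a_0 = 14/13, a_1 = -3/286, a_2 = -9/12584, a_3 = -27/276848, a_4 = -405/24362624, a_5 = -1701/535977728, a_6 = -15309/23583020032.
Write the denominator as Q(μ) = 1 + q1*μ + q2*μ^2 + q3*μ^3 + q4*μ^4 + q5*μ^5. Requiring Q*f - P = O(μ^7) with deg P <= 1 kills the coefficients of μ^2..μ^6 in Q*f:
  μ^2: a_2 + q1*a_1 + q2*a_0 = 0, i.e. -9/12584 + (-3/286)*q1 + (14/13)*q2 = 0.
  μ^3: a_3 + q1*a_2 + q2*a_1 + q3*a_0 = 0, i.e. -27/276848 + (-9/12584)*q1 + (-3/286)*q2 + (14/13)*q3 = 0.
  μ^4: a_4 + q1*a_3 + q2*a_2 + q3*a_1 + q4*a_0 = 0, i.e. -405/24362624 + (-27/276848)*q1 + (-9/12584)*q2 + (-3/286)*q3 + (14/13)*q4 = 0.
  μ^5: a_5 + q1*a_4 + q2*a_3 + q3*a_2 + q4*a_1 + q5*a_0 = 0, i.e. -1701/535977728 + (-405/24362624)*q1 + (-27/276848)*q2 + (-9/12584)*q3 + (-3/286)*q4 + (14/13)*q5 = 0.
  μ^6: a_6 + q1*a_5 + q2*a_4 + q3*a_3 + q4*a_2 + q5*a_1 = 0, i.e. -15309/23583020032 + (-1701/535977728)*q1 + (-405/24362624)*q2 + (-27/276848)*q3 + (-9/12584)*q4 + (-3/286)*q5 = 0.
Solving this linear system: q1 = -13896/71291, q2 = -15489/12547216, q3 = -28107/552077504, q4 = -85779/24291410176, q5 = -32319/133602755968.
The numerator is Q*f truncated at degree 1: P0 = a_0 = 14/13; P1 = a_1 + q1*a_0 = -408531/1853566.

The Pade approximant has numerator coefficients [14/13, -408531/1853566]; denominator coefficients [1, -13896/71291, -15489/12547216, -28107/552077504, -85779/24291410176, -32319/133602755968].


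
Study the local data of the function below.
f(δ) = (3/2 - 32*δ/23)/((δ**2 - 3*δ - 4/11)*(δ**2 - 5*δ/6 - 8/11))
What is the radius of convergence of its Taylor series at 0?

Denominator factor (δ**2 - 3*δ - 4/11): discriminant 115/11, real irrational roots 3/2 + (1/22)*sqrt(1265) and 3/2 - (1/22)*sqrt(1265); poles of order 1, moduli 3/2 + (1/22)*sqrt(1265) and -3/2 + (1/22)*sqrt(1265).
Denominator factor (δ**2 - 5*δ/6 - 8/11): discriminant 1427/396, real irrational roots 5/12 + (1/132)*sqrt(15697) and 5/12 - (1/132)*sqrt(15697); poles of order 1, moduli 5/12 + (1/132)*sqrt(15697) and -5/12 + (1/132)*sqrt(15697).
The radius of convergence is the smallest modulus among the singular points: -3/2 + (1/22)*sqrt(1265).

The radius of convergence is -3/2 + (1/22)*sqrt(1265).


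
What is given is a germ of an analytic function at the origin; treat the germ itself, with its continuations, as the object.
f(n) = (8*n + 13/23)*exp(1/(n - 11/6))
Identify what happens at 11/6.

The point is an essential singularity.

The exponent 1/(n - (11/6)) has a pole at 11/6, so exp(1/(n - (11/6))) takes every nonzero value near it: an essential singularity (not a pole of any order).


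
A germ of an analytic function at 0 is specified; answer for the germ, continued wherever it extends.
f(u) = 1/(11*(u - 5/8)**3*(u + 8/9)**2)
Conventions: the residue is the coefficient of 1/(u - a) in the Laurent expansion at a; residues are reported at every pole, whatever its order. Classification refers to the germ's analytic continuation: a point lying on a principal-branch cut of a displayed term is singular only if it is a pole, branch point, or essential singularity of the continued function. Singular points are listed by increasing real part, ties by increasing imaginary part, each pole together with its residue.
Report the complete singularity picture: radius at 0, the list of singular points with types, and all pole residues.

Denominator factor (u + 8/9)^2: pole of order 2 at -8/9, modulus 8/9.
Denominator factor (u - 5/8)^3: pole of order 3 at 5/8, modulus 5/8.
The radius of convergence is the smallest modulus among the singular points: 5/8.
At the order-2 pole -8/9 set g(u) = (u - (-8/9))^2*f(u) = 1/(11*(u - 5/8)**3).
Order-2 pole: residue = g'(a); g'(-8/9) = -80621568/1552739771, so the residue is -80621568/1552739771.
At the order-3 pole 5/8 set g(u) = (u - (5/8))^3*f(u) = 1/(11*(u + 8/9)**2).
Order-3 pole: residue = g''(a)/2; g''(5/8) = 161243136/1552739771, so the residue is 80621568/1552739771.
List the singular points by increasing real part (a conjugate pair: the negative imaginary part first).

Radius of convergence at 0: 5/8.
At -8/9: a pole of order 2; residue -80621568/1552739771.
At 5/8: a pole of order 3; residue 80621568/1552739771.


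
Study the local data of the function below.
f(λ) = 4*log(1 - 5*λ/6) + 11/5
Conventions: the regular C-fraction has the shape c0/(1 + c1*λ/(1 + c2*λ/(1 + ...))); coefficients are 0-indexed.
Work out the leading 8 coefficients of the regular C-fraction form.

Taylor coefficients (expand at 0): a_0 = 11/5, a_1 = -10/3, a_2 = -25/18, a_3 = -125/162, a_4 = -625/1296, a_5 = -625/1944, a_6 = -15625/69984, a_7 = -78125/489888.
c0 = a_0 = 11/5. Peel one level at a time: if S = 1 + c*λ/S' with S'(0) = 1, then c is the λ-coefficient of S and S' = c*λ/(S - 1).
S_1 = c0/f = 1 + (50/33)*λ + (2125/726)*λ^2 + ...; c1 = 50/33.
S_2 = c1*λ/(S_1 - 1) = 1 + (-85/44)*λ + (-25/432)*λ^2 + ...; c2 = -85/44.
S_3 = c2*λ/(S_2 - 1) = 1 + (-55/1836)*λ + (-19525/1685448)*λ^2 + ...; c3 = -55/1836.
S_4 = c3*λ/(S_3 - 1) = 1 + (-355/918)*λ + (-5/108)*λ^2 + ...; c4 = -355/918.
S_5 = c4*λ/(S_4 - 1) = 1 + (-17/142)*λ + (-4301/120984)*λ^2 + ...; c5 = -17/142.
S_6 = c5*λ/(S_5 - 1) = 1 + (-253/852)*λ + (-5/112)*λ^2 + ...; c6 = -253/852.
S_7 = c6*λ/(S_6 - 1) = 1 + (-1065/7084)*λ + ...; c7 = -1065/7084.

The regular C-fraction coefficients are [11/5, 50/33, -85/44, -55/1836, -355/918, -17/142, -253/852, -1065/7084].


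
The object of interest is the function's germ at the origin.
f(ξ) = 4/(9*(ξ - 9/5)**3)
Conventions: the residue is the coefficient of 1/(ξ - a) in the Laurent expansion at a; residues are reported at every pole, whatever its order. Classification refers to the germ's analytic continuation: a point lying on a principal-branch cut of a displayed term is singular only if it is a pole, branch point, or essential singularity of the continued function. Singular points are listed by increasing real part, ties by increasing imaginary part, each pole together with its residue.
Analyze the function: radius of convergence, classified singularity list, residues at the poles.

Denominator factor (ξ - 9/5)^3: pole of order 3 at 9/5, modulus 9/5.
The radius of convergence is the smallest modulus among the singular points: 9/5.
At the order-3 pole 9/5 set g(ξ) = (ξ - (9/5))^3*f(ξ) = 4/9.
Order-3 pole: residue = g''(a)/2; g''(9/5) = 0, so the residue is 0.

Radius of convergence at 0: 9/5.
At 9/5: a pole of order 3; residue 0.


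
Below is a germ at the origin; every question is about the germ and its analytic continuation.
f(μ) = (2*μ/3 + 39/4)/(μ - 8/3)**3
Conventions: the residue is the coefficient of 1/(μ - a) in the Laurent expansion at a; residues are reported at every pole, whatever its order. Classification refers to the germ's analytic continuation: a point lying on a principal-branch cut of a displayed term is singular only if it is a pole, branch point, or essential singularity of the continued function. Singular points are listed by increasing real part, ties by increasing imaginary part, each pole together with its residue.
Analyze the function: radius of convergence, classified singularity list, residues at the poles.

Radius of convergence at 0: 8/3.
At 8/3: a pole of order 3; residue 0.

Denominator factor (μ - 8/3)^3: pole of order 3 at 8/3, modulus 8/3.
The radius of convergence is the smallest modulus among the singular points: 8/3.
At the order-3 pole 8/3 set g(μ) = (μ - (8/3))^3*f(μ) = 2*μ/3 + 39/4.
Order-3 pole: residue = g''(a)/2; g''(8/3) = 0, so the residue is 0.


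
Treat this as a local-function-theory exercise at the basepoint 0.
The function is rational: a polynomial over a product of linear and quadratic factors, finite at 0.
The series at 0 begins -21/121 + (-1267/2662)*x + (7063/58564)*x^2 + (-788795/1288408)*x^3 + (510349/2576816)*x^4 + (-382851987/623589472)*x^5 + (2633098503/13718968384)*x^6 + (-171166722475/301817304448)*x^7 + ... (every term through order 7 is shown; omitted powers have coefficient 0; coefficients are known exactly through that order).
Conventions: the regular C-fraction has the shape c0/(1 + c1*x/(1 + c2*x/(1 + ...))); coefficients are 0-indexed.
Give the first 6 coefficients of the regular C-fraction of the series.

The regular C-fraction coefficients are [-21/121, -181/66, 17894/5973, 7266714/17813477, -909488800/1547983099, 89470/173017].

Taylor coefficients (read off): a_0 = -21/121, a_1 = -1267/2662, a_2 = 7063/58564, a_3 = -788795/1288408, a_4 = 510349/2576816, a_5 = -382851987/623589472.
c0 = a_0 = -21/121. Peel one level at a time: if S = 1 + c*x/S' with S'(0) = 1, then c is the x-coefficient of S and S' = c*x/(S - 1).
S_1 = c0/f = 1 + (-181/66)*x + (8947/1089)*x^2 + ...; c1 = -181/66.
S_2 = c1*x/(S_1 - 1) = 1 + (17894/5973)*x + (-4844476/3964081)*x^2 + ...; c2 = 17894/5973.
S_3 = c2*x/(S_2 - 1) = 1 + (7266714/17813477)*x + (19185600/80048809)*x^2 + ...; c3 = 7266714/17813477.
S_4 = c3*x/(S_3 - 1) = 1 + (-909488800/1547983099)*x + (9094888000/29934882289)*x^2 + ...; c4 = -909488800/1547983099.
S_5 = c4*x/(S_4 - 1) = 1 + (89470/173017)*x + ...; c5 = 89470/173017.


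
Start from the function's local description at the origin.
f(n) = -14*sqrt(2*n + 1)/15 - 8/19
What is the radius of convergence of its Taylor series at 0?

Branch term (-14/15)*sqrt(1 - n/(-1/2)): its argument vanishes at n = -1/2, a square-root branch point, modulus 1/2.
The radius of convergence is the smallest modulus among the singular points: 1/2.

The radius of convergence is 1/2.


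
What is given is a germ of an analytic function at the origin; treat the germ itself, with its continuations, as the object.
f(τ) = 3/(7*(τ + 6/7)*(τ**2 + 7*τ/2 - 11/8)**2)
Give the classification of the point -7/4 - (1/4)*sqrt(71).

The point is a pole of order 2.

The denominator factor τ**2 + 7*τ/2 - 11/8 vanishes at -7/4 - (1/4)*sqrt(71) and appears to the power 2; the numerator there equals 3/7, nonzero, and no other factor vanishes.
Hence a pole whose order is the multiplicity, 2.


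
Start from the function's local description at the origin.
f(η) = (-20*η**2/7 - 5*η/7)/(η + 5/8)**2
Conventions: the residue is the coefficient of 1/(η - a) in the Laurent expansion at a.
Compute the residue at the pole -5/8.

The residue is 20/7.

At the order-2 pole -5/8 set g(η) = (η - (-5/8))^2*f(η) = -20*η**2/7 - 5*η/7.
Order-2 pole: residue = g'(a); g'(-5/8) = 20/7, so the residue is 20/7.


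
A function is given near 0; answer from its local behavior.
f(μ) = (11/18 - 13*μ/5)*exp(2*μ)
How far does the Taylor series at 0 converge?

The radius of convergence is infinite.

The factor exp(2*μ) is entire and contributes no finite singular point.
The polynomial part has no poles.
No finite singular points: the Taylor series at 0 converges everywhere.


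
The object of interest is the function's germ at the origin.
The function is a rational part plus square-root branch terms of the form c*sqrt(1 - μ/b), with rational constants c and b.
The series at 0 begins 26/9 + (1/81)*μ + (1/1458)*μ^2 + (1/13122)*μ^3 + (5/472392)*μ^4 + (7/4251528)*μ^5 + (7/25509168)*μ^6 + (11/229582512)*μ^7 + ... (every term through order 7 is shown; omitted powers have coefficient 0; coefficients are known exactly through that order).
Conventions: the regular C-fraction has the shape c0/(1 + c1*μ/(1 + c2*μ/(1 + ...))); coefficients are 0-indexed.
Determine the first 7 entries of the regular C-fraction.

Taylor coefficients (read off): a_0 = 26/9, a_1 = 1/81, a_2 = 1/1458, a_3 = 1/13122, a_4 = 5/472392, a_5 = 7/4251528, a_6 = 7/25509168.
c0 = a_0 = 26/9. Peel one level at a time: if S = 1 + c*μ/S' with S'(0) = 1, then c is the μ-coefficient of S and S' = c*μ/(S - 1).
S_1 = c0/f = 1 + (-1/234)*μ + (-1/4563)*μ^2 + ...; c1 = -1/234.
S_2 = c1*μ/(S_1 - 1) = 1 + (-2/39)*μ + (-1/324)*μ^2 + ...; c2 = -2/39.
S_3 = c2*μ/(S_2 - 1) = 1 + (-13/216)*μ + (-143/46656)*μ^2 + ...; c3 = -13/216.
S_4 = c3*μ/(S_3 - 1) = 1 + (-11/216)*μ + (-1/324)*μ^2 + ...; c4 = -11/216.
S_5 = c4*μ/(S_4 - 1) = 1 + (-2/33)*μ + (-10/3267)*μ^2 + ...; c5 = -2/33.
S_6 = c5*μ/(S_5 - 1) = 1 + (-5/99)*μ + ...; c6 = -5/99.

The regular C-fraction coefficients are [26/9, -1/234, -2/39, -13/216, -11/216, -2/33, -5/99].


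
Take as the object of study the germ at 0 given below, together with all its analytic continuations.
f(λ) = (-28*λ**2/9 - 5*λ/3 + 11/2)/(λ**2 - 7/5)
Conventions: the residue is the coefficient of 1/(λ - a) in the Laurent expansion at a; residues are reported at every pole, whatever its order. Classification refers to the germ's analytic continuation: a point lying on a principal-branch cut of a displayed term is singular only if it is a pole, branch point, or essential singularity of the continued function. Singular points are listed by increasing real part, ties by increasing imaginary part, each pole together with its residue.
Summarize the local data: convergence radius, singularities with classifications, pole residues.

Radius of convergence at 0: (1/5)*sqrt(35).
At -(1/5)*sqrt(35): a pole of order 1; residue -5/6 - (103/1260)*sqrt(35).
At (1/5)*sqrt(35): a pole of order 1; residue -5/6 + (103/1260)*sqrt(35).

Denominator factor (λ**2 - 7/5): discriminant 28/5, real irrational roots (1/5)*sqrt(35) and -(1/5)*sqrt(35); poles of order 1, moduli (1/5)*sqrt(35) and (1/5)*sqrt(35).
The radius of convergence is the smallest modulus among the singular points: (1/5)*sqrt(35).
The factor λ**2 - 7/5 splits as (λ - a)(λ - a') with a = -(1/5)*sqrt(35), a' = (1/5)*sqrt(35). At the order-1 pole a set g(λ) = (λ - a)*f(λ) = [-28*λ**2/9 - 5*λ/3 + 11/2] / (λ - a').
Simple pole: residue = g(a) at a = -(1/5)*sqrt(35), which is -5/6 - (103/1260)*sqrt(35).
The factor λ**2 - 7/5 splits as (λ - a)(λ - a') with a = (1/5)*sqrt(35), a' = -(1/5)*sqrt(35). At the order-1 pole a set g(λ) = (λ - a)*f(λ) = [-28*λ**2/9 - 5*λ/3 + 11/2] / (λ - a').
Simple pole: residue = g(a) at a = (1/5)*sqrt(35), which is -5/6 + (103/1260)*sqrt(35).
List the singular points by increasing real part (a conjugate pair: the negative imaginary part first).


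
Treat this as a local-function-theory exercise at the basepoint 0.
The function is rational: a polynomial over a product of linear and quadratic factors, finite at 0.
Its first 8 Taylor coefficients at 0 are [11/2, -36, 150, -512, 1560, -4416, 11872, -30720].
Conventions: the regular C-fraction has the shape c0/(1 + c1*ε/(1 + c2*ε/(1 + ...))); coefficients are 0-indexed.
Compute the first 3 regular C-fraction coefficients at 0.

Taylor coefficients (read off): a_0 = 11/2, a_1 = -36, a_2 = 150.
c0 = a_0 = 11/2. Peel one level at a time: if S = 1 + c*ε/S' with S'(0) = 1, then c is the ε-coefficient of S and S' = c*ε/(S - 1).
S_1 = c0/f = 1 + (72/11)*ε + (1884/121)*ε^2 + ...; c1 = 72/11.
S_2 = c1*ε/(S_1 - 1) = 1 + (-157/66)*ε + ...; c2 = -157/66.

The regular C-fraction coefficients are [11/2, 72/11, -157/66].


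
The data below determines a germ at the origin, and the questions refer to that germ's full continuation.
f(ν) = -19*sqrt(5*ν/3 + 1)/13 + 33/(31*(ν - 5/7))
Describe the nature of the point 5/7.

The point is a pole of order 1.

The denominator factor ν - 5/7 vanishes at 5/7 and appears to the power 1; the numerator there equals 33/31, nonzero, and no other factor vanishes.
The branch terms are analytic at this point.
Hence a pole whose order is the multiplicity, 1.
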